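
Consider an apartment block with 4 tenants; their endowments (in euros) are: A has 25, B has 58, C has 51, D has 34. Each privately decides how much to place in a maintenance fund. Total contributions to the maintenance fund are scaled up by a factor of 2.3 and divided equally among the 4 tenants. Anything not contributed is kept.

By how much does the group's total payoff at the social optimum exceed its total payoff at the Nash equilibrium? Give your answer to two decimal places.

The private return per contributed unit is 2.3/4 = 0.5750 < 1 for every player regardless of endowment, so the Nash equilibrium is zero contribution and the group total is Σ E_j = 25 + 58 + 51 + 34 = 168.
Each contributed unit returns 2.300 to the group, so the social optimum is full contribution by everyone: group total = 2.300 × 168 = 386.40.
Efficiency loss = (2.300 − 1) × 168 = 218.40.

218.40 euros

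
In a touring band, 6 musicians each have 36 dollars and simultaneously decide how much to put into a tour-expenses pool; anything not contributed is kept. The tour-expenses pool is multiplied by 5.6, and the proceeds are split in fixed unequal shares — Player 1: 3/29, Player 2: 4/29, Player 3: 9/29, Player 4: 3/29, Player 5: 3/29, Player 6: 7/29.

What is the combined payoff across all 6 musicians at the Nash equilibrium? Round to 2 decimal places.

547.20 dollars

A player with share s gets back 5.6·s per unit contributed, so full contribution is dominant for anyone with s > 1/5.6 = 0.1786 and zero contribution is dominant for anyone below.
Player 3 and Player 6 are above the threshold, contributing 36 each; the remaining 4 contribute 0. Total contributed: 72.
The tour-expenses pool pays out 5.6 × 72 = 403.20 in total (split across the unequal shares, but the aggregate is all that matters for the group sum).
The 4 free-riders keep 36 each, adding 144. Group total = 144 + 403.20 = 547.20.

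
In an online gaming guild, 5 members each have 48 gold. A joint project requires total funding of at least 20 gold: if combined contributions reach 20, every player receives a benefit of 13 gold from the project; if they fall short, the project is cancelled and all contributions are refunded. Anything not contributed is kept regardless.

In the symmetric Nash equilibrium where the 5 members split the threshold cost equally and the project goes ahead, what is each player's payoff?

57 gold

Equal share of the threshold: 20/5 = 4.
At this profile no one gains by cutting their contribution: any cut drops the total below 20, the project is cancelled, contributions are refunded, and the deviator ends with 48, which is less than 48 − 4 + 13 = 57. Contributing more than 4 just wastes the excess. So contributing exactly 4 is a best response.
Each player's payoff: 48 − 4 + 13 = 57.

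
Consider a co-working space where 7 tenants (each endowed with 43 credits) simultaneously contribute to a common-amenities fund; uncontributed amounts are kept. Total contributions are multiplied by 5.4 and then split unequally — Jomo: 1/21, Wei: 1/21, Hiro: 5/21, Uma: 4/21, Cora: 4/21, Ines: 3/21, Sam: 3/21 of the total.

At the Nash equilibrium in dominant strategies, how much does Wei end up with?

76.17 credits

Player j's private return per contributed unit is 5.4 × (j's share). Contributing is weakly dominant for j when that share is at least 1/5.4 = 0.1852, and contributing 0 is dominant otherwise.
Hiro, Uma and Cora are above the threshold, contributing 43 each; the remaining 4 contribute 0. Total contributed: 129.
Wei keeps 43 and receives 5.4 × 129 × 1/21 = 33.17 from the common-amenities fund, for a payoff of 76.17.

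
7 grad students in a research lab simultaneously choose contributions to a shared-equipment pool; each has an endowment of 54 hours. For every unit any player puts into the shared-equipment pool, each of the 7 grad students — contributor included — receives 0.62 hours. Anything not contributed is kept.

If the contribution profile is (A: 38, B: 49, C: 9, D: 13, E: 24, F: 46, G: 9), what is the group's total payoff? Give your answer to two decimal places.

1005.92 hours

Total contributed: 38 + 49 + 9 + 13 + 24 + 46 + 9 = 188; total kept: 7 × 54 − 188 = 190.
The shared-equipment pool pays out 0.62 × 7 × 188 = 815.92 in aggregate.
Group total = 190 + 815.92 = 1005.92.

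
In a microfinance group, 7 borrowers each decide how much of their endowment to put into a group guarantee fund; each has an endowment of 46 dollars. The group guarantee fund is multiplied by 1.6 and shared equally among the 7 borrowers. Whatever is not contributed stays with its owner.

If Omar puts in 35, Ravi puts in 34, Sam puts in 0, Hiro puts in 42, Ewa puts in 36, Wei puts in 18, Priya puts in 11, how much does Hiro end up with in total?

Total contributed: 35 + 34 + 0 + 42 + 36 + 18 + 11 = 176.
Each receives 1.6 × 176 / 7 = 40.23 from the group guarantee fund.
Hiro keeps 46 − 42 = 4, so Hiro's payoff is 4 + 40.23 = 44.23.

44.23 dollars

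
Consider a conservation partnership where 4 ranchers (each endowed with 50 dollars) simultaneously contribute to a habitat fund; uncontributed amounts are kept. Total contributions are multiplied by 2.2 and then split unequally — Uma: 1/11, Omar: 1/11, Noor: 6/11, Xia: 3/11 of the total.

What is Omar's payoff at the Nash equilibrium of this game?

60.00 dollars

A player with share s gets back 2.2·s per unit contributed, so full contribution is dominant for anyone with s > 1/2.2 = 0.4545 and zero contribution is dominant for anyone below.
Only Noor (6/11) clears that bar, contributing 50; the remaining 3 contribute 0. Total contributed: 50.
Omar keeps 50 and receives 2.2 × 50 × 1/11 = 10.00 from the habitat fund, for a payoff of 60.00.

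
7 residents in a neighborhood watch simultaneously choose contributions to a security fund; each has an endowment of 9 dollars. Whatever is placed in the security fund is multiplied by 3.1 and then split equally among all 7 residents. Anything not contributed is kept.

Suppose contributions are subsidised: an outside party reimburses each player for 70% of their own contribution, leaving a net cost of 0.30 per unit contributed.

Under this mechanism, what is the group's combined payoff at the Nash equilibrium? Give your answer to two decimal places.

Under the mechanism each unit contributed yields (3.1/7) / 0.30 = 1.4762 back to its contributor per unit of net cost, which exceeds 1, making full contribution the dominant choice for everyone.
So the Nash equilibrium is full contribution by all 7; the group earns 7 × (9 × 0.70 + 3.1 × 9) = 239.40.

239.40 dollars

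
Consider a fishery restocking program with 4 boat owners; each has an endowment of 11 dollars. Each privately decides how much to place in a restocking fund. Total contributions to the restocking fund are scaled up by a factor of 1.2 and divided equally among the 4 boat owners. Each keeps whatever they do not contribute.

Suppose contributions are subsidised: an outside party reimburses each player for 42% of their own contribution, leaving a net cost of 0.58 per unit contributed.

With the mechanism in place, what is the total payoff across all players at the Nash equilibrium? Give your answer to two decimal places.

44.00 dollars

With the mechanism, a contributed unit returns (1.2/4) / 0.58 = 0.5172 per unit of net cost — still below 1 — so contributing 0 remains dominant for every player.
Everyone keeps their endowment and the group total is 4 × 11 = 44.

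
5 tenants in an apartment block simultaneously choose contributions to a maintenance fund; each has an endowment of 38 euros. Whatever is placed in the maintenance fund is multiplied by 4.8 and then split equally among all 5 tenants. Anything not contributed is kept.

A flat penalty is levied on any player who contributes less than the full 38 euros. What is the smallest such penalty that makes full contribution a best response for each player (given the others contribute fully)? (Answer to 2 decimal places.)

Given the others contribute fully, the best deviation is to contribute 0 (any partial contribution still incurs the fine and gives up units whose private return 0.9600 is below 1).
Deviating from 38 to 0 saves 38 euros but forfeits the deviator's share of the drop in the maintenance fund: 4.8/5 × 38 = 36.48.
So the deviation gain is 38 − 36.48 = 1.52, and the fine must be at least 1.52 euros to wipe it out.

1.52 euros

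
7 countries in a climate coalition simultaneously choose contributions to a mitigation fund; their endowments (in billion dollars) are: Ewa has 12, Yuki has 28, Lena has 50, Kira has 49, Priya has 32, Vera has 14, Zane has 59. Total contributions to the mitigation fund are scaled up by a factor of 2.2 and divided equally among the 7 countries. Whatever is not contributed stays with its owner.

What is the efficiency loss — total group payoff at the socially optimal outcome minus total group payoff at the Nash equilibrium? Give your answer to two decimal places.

The private return per contributed unit is 2.2/7 = 0.3143 < 1 for every player regardless of endowment, so the Nash equilibrium is zero contribution and the group total is Σ E_j = 12 + 28 + 50 + 49 + 32 + 14 + 59 = 244.
Each contributed unit returns 2.200 to the group, so the social optimum is full contribution by everyone: group total = 2.200 × 244 = 536.80.
Efficiency loss = (2.200 − 1) × 244 = 292.80.

292.80 billion dollars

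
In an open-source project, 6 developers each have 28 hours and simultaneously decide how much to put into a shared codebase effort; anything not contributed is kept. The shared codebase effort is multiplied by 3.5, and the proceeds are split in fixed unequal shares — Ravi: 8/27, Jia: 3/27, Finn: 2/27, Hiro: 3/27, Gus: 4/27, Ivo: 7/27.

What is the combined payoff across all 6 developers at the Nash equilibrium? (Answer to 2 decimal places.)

238.00 hours

Each unit j contributes comes back to j as 3.5 × (j's share), so j prefers to contribute only if that share exceeds 1/3.5 = 0.2857; otherwise keeping the unit dominates.
Ravi alone (share 8/27) is above the threshold, contributing 28; the remaining 5 contribute 0. Total contributed: 28.
The shared codebase effort pays out 3.5 × 28 = 98.00 in total (split across the unequal shares, but the aggregate is all that matters for the group sum).
The 5 free-riders keep 28 each, adding 140. Group total = 140 + 98.00 = 238.00.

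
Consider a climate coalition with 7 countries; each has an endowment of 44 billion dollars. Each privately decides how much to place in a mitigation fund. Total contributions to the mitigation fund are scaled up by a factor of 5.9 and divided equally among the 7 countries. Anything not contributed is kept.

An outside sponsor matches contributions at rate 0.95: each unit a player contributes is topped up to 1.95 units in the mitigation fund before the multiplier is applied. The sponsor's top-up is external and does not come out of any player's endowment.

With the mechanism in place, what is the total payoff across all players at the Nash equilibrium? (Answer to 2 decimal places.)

Under the mechanism each unit contributed yields 5.9 × 1.95 / 7 = 1.6436 back to its contributor per unit of net cost, which exceeds 1, making full contribution the dominant choice for everyone.
So the Nash equilibrium is full contribution by all 7; the group earns 5.9 × 1.95 × 308 = 3543.54.

3543.54 billion dollars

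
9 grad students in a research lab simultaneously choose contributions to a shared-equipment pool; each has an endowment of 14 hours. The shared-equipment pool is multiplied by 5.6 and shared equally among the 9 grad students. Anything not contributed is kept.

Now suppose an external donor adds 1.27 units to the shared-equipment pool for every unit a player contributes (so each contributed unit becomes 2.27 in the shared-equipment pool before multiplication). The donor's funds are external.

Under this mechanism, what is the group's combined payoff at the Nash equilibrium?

1601.71 hours

The effective private return per unit is now 5.6 × 2.27 / 9 = 1.4124 > 1, so every player's dominant strategy flips to full contribution.
At the Nash equilibrium everyone contributes 14. Group total payoff = 5.6 × 2.27 × 126 = 1601.71.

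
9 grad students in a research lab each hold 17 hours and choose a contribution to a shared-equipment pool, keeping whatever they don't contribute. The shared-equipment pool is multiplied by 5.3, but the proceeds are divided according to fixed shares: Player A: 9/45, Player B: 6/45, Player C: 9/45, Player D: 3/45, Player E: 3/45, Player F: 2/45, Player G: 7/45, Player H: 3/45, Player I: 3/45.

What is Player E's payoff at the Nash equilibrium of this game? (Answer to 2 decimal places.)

29.01 hours

For player j, contributing a unit is worthwhile iff 5.3 × (j's share) ≥ 1, i.e. iff j's share is at least 0.1887.
Player A and Player C are above the threshold, contributing 17 each; the remaining 7 contribute 0. Total contributed: 34.
Player E keeps 17 and receives 5.3 × 34 × 3/45 = 12.01 from the shared-equipment pool, for a payoff of 29.01.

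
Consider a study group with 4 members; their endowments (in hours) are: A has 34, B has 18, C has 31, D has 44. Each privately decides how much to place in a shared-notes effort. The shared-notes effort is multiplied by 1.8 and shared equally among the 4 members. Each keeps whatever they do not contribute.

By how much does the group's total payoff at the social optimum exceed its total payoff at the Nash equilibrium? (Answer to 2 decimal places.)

The private return per contributed unit is 1.8/4 = 0.4500 < 1 for every player regardless of endowment, so the Nash equilibrium is zero contribution and the group total is Σ E_j = 34 + 18 + 31 + 44 = 127.
Each contributed unit returns 1.800 to the group, so the social optimum is full contribution by everyone: group total = 1.800 × 127 = 228.60.
Efficiency loss = (1.800 − 1) × 127 = 101.60.

101.60 hours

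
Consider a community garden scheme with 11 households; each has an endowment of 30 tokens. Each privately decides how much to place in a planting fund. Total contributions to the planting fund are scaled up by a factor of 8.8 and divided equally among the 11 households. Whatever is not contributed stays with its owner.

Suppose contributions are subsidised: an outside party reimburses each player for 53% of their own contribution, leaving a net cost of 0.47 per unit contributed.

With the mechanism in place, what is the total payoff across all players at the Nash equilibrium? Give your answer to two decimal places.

3078.90 tokens

The effective private return per unit is now (8.8/11) / 0.47 = 1.7021 > 1, so every player's dominant strategy flips to full contribution.
So the Nash equilibrium is full contribution by all 11; the group earns 11 × (30 × 0.53 + 8.8 × 30) = 3078.90.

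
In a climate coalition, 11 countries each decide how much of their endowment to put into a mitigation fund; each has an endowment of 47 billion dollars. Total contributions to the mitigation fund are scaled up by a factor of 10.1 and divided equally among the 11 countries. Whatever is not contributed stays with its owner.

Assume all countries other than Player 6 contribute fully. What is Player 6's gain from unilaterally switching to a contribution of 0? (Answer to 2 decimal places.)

3.85 billion dollars

Switching from a contribution of 47 to 0 lets Player 6 keep an extra 47 billion dollars, but lowers the mitigation fund by 47, which costs Player 6 their own share of that drop: 10.1/11 × 47 = 43.15.
Net gain = 47 − 43.15 = 3.85. The private return per contributed unit (0.9182) is below 1, so free-riding is indeed the best response regardless of what the others do.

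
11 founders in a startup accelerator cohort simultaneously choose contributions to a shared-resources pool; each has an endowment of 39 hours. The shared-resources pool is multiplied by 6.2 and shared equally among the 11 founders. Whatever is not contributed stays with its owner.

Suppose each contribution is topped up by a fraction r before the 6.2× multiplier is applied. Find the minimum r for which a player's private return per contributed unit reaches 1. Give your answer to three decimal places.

0.774

With matching at rate r, one contributed unit becomes (1 + r) in the shared-resources pool and returns 6.2 × (1 + r) / 11 to the contributor.
Setting this equal to 1: 1 + r = 11/6.2 = 1.7742.
So the minimum matching rate is r = 1.7742 − 1 = 0.774.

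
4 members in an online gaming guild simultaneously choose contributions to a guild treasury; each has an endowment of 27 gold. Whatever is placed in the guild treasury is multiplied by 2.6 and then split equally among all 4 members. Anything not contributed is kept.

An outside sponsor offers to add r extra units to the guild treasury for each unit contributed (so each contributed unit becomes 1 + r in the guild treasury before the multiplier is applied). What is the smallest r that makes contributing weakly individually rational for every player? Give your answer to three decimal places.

With matching at rate r, one contributed unit becomes (1 + r) in the guild treasury and returns 2.6 × (1 + r) / 4 to the contributor.
Setting this equal to 1: 1 + r = 4/2.6 = 1.5385.
So the minimum matching rate is r = 1.5385 − 1 = 0.538.

0.538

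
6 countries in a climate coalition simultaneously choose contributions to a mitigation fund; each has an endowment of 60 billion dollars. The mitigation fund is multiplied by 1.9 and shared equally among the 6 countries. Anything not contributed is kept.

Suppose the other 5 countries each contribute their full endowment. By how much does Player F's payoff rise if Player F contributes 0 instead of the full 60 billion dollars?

41.00 billion dollars

Switching from a contribution of 60 to 0 lets Player F keep an extra 60 billion dollars, but lowers the mitigation fund by 60, which costs Player F their own share of that drop: 1.9/6 × 60 = 19.00.
Net gain = 60 − 19.00 = 41.00. The private return per contributed unit (0.3167) is below 1, so free-riding is indeed the best response regardless of what the others do.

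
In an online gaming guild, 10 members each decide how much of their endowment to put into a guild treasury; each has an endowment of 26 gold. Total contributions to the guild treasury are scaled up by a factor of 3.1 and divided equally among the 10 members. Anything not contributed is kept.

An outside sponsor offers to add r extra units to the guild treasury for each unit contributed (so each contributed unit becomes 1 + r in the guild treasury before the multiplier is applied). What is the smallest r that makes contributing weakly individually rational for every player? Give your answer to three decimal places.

2.226

With matching at rate r, one contributed unit becomes (1 + r) in the guild treasury and returns 3.1 × (1 + r) / 10 to the contributor.
Setting this equal to 1: 1 + r = 10/3.1 = 3.2258.
So the minimum matching rate is r = 3.2258 − 1 = 2.226.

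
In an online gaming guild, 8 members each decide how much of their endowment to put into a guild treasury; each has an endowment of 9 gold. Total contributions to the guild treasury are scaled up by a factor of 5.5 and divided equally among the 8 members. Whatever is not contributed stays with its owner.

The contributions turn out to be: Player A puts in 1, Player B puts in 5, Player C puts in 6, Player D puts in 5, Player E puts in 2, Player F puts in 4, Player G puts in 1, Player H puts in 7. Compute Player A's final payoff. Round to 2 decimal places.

29.31 gold

Total contributed: 1 + 5 + 6 + 5 + 2 + 4 + 1 + 7 = 31.
Each receives 5.5 × 31 / 8 = 21.31 from the guild treasury.
Player A keeps 9 − 1 = 8, so Player A's payoff is 8 + 21.31 = 29.31.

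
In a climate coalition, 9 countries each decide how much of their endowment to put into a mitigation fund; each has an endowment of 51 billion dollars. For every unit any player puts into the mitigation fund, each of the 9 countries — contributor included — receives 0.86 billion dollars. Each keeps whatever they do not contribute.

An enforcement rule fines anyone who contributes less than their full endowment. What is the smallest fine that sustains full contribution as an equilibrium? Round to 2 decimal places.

Given the others contribute fully, the best deviation is to contribute 0 (any partial contribution still incurs the fine and gives up units whose private return 0.86 is below 1).
Deviating from 51 to 0 saves 51 billion dollars but forfeits the deviator's share of the drop in the mitigation fund: 0.86 × 51 = 43.86.
So the deviation gain is 51 − 43.86 = 7.14, and the fine must be at least 7.14 billion dollars to wipe it out.

7.14 billion dollars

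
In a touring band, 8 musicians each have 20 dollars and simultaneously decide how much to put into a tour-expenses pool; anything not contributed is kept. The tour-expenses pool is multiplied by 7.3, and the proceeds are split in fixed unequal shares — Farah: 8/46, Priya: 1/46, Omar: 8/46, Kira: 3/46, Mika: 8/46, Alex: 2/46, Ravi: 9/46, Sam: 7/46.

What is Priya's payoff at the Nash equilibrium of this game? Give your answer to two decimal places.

For player j, contributing a unit is worthwhile iff 7.3 × (j's share) ≥ 1, i.e. iff j's share is at least 0.1370.
Farah, Omar, Mika, Ravi and Sam clear that bar, contributing 20 each; the remaining 3 contribute 0. Total contributed: 100.
Priya keeps 20 and receives 7.3 × 100 × 1/46 = 15.87 from the tour-expenses pool, for a payoff of 35.87.

35.87 dollars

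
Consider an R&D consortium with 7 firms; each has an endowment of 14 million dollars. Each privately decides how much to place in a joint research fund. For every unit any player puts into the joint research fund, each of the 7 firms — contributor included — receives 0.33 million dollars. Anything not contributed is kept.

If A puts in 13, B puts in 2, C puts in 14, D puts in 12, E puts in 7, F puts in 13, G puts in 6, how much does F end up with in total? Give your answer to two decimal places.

Total contributed: 13 + 2 + 14 + 12 + 7 + 13 + 6 = 67.
Each receives 0.33 × 67 = 22.11 from the joint research fund.
F keeps 14 − 13 = 1, so F's payoff is 1 + 22.11 = 23.11.

23.11 million dollars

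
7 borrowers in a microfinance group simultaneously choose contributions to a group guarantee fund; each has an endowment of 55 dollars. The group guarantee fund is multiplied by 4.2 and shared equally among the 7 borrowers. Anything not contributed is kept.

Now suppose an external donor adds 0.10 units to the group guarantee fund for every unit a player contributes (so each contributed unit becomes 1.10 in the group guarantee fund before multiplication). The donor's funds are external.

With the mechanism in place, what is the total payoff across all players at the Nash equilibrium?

Even with the mechanism, each unit contributed returns only 4.2 × 1.10 / 7 = 0.6600 per unit of net cost, so contributing nothing is still dominant.
Everyone keeps their endowment and the group total is 7 × 55 = 385.

385.00 dollars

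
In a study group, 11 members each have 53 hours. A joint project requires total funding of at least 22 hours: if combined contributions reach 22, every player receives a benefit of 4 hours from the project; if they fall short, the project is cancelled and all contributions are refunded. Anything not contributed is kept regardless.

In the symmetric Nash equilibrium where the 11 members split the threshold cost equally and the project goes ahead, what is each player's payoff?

55 hours

Equal share of the threshold: 22/11 = 2.
At this profile no one gains by cutting their contribution: any cut drops the total below 22, the project is cancelled, contributions are refunded, and the deviator ends with 53, which is less than 53 − 2 + 4 = 55. Contributing more than 2 just wastes the excess. So contributing exactly 2 is a best response.
Each player's payoff: 53 − 2 + 4 = 55.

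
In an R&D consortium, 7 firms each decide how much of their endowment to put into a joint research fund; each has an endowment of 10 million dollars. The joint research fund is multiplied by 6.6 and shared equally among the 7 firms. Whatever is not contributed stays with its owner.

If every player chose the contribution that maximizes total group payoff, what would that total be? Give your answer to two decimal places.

Each contributed unit returns 6.600 to the group as a whole (0.9429 to each of 7 players), which exceeds 1, so the social optimum is full contribution: group total = 6.600 × 70 = 462.00.

462.00 million dollars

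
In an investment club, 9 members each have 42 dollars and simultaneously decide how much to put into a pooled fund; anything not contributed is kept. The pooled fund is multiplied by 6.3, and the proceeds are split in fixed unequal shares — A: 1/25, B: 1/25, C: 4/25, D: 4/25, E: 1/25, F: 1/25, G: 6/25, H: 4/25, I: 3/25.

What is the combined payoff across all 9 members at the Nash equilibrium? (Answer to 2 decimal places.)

For player j, contributing a unit is worthwhile iff 6.3 × (j's share) ≥ 1, i.e. iff j's share is at least 0.1587.
C, D, G and H clear that bar, contributing 42 each; the remaining 5 contribute 0. Total contributed: 168.
The pooled fund pays out 6.3 × 168 = 1058.40 in total (split across the unequal shares, but the aggregate is all that matters for the group sum).
The 5 free-riders keep 42 each, adding 210. Group total = 210 + 1058.40 = 1268.40.

1268.40 dollars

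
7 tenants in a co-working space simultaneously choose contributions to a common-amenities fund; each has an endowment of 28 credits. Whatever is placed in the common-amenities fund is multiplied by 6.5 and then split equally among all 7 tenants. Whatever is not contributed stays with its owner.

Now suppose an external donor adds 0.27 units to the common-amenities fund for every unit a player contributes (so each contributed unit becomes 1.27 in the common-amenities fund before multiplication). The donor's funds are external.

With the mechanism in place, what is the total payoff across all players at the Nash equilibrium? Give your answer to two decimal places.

Under the mechanism each unit contributed yields 6.5 × 1.27 / 7 = 1.1793 back to its contributor per unit of net cost, which exceeds 1, making full contribution the dominant choice for everyone.
So the Nash equilibrium is full contribution by all 7; the group earns 6.5 × 1.27 × 196 = 1617.98.

1617.98 credits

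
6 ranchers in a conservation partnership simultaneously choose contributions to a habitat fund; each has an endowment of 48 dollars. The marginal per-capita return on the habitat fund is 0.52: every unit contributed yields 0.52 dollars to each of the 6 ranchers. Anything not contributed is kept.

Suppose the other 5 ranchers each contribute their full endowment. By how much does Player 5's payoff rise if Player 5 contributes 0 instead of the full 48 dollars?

Switching from a contribution of 48 to 0 lets Player 5 keep an extra 48 dollars, but lowers the habitat fund by 48, which costs Player 5 their own share of that drop: 0.52 × 48 = 24.96.
Net gain = 48 − 24.96 = 23.04. The private return per contributed unit (0.52) is below 1, so free-riding is indeed the best response regardless of what the others do.

23.04 dollars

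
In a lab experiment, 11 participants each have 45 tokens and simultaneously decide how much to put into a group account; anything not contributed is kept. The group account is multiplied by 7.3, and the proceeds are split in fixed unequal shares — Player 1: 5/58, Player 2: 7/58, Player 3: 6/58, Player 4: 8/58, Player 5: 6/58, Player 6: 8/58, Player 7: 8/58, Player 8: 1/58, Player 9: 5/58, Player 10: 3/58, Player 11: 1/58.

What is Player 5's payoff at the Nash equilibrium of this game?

146.95 tokens

Player j's private return per contributed unit is 7.3 × (j's share). Contributing is weakly dominant for j when that share is at least 1/7.3 = 0.1370, and contributing 0 is dominant otherwise.
The shares above 0.1370 belong to Player 4, Player 6 and Player 7, contributing 45 each; the remaining 8 contribute 0. Total contributed: 135.
Player 5 keeps 45 and receives 7.3 × 135 × 6/58 = 101.95 from the group account, for a payoff of 146.95.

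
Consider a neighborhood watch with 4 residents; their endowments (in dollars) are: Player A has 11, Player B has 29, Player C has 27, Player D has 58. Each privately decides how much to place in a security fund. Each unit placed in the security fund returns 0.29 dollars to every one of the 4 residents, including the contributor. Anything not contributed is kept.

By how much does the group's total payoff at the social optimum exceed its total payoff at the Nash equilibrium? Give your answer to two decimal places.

The private return per contributed unit is 0.29 < 1 for everyone, so the Nash equilibrium is zero contribution and the group total is Σ E_j = 11 + 29 + 27 + 58 = 125.
Each contributed unit returns 1.160 to the group, so the social optimum is full contribution by everyone: group total = 1.160 × 125 = 145.00.
Efficiency loss = (1.160 − 1) × 125 = 20.00.

20.00 dollars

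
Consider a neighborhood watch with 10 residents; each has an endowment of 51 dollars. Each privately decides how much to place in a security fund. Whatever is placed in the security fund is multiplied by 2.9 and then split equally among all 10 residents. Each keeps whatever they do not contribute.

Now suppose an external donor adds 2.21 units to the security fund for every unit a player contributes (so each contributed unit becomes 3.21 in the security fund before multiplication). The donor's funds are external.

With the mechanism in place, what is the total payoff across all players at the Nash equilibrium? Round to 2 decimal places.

The effective private return is 2.9 × 3.21 / 10 = 0.9309, which is still under 1, so the mechanism doesn't change anyone's dominant strategy: zero contribution.
At the Nash equilibrium no one contributes; group total payoff = 10 × 51 = 510.

510.00 dollars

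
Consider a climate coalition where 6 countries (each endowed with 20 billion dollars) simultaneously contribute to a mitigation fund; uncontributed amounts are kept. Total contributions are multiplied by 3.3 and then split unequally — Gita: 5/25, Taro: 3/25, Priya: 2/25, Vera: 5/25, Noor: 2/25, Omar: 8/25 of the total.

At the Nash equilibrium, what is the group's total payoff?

A player with share s gets back 3.3·s per unit contributed, so full contribution is dominant for anyone with s > 1/3.3 = 0.3030 and zero contribution is dominant for anyone below.
Omar alone (share 8/25) is above the threshold, contributing 20; the remaining 5 contribute 0. Total contributed: 20.
The mitigation fund pays out 3.3 × 20 = 66.00 in total (split across the unequal shares, but the aggregate is all that matters for the group sum).
The 5 free-riders keep 20 each, adding 100. Group total = 100 + 66.00 = 166.00.

166.00 billion dollars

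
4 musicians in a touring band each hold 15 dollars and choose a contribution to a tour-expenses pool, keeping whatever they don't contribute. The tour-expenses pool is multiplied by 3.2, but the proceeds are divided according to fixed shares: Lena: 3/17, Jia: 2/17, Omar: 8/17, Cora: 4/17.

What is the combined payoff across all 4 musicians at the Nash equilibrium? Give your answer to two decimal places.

For player j, contributing a unit is worthwhile iff 3.2 × (j's share) ≥ 1, i.e. iff j's share is at least 0.3125.
Only Omar (8/17) clears that bar, contributing 15; the remaining 3 contribute 0. Total contributed: 15.
The tour-expenses pool pays out 3.2 × 15 = 48.00 in total (split across the unequal shares, but the aggregate is all that matters for the group sum).
The 3 free-riders keep 15 each, adding 45. Group total = 45 + 48.00 = 93.00.

93.00 dollars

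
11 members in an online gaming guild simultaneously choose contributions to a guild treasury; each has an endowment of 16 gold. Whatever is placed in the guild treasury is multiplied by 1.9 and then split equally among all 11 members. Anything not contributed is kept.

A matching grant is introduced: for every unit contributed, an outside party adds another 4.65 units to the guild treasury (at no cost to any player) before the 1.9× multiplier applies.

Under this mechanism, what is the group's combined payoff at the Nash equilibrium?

Even with the mechanism, each unit contributed returns only 1.9 × 5.65 / 11 = 0.9759 per unit of net cost, so contributing nothing is still dominant.
Everyone keeps their endowment and the group total is 11 × 16 = 176.

176.00 gold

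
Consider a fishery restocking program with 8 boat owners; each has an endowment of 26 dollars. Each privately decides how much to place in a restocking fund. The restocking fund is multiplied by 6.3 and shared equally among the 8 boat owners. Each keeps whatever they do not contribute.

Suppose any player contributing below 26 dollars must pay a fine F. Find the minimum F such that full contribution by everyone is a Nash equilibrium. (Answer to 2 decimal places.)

5.53 dollars

Given the others contribute fully, the best deviation is to contribute 0 (any partial contribution still incurs the fine and gives up units whose private return 0.7875 is below 1).
Deviating from 26 to 0 saves 26 dollars but forfeits the deviator's share of the drop in the restocking fund: 6.3/8 × 26 = 20.47.
So the deviation gain is 26 − 20.47 = 5.53, and the fine must be at least 5.53 dollars to wipe it out.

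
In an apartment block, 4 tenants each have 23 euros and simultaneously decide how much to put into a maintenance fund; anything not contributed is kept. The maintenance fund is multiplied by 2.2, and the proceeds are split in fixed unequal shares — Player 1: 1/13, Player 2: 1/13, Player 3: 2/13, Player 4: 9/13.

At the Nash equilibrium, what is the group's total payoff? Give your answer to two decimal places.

Each unit j contributes comes back to j as 2.2 × (j's share), so j prefers to contribute only if that share exceeds 1/2.2 = 0.4545; otherwise keeping the unit dominates.
Player 4 alone (share 9/13) is above the threshold, contributing 23; the remaining 3 contribute 0. Total contributed: 23.
The maintenance fund pays out 2.2 × 23 = 50.60 in total (split across the unequal shares, but the aggregate is all that matters for the group sum).
The 3 free-riders keep 23 each, adding 69. Group total = 69 + 50.60 = 119.60.

119.60 euros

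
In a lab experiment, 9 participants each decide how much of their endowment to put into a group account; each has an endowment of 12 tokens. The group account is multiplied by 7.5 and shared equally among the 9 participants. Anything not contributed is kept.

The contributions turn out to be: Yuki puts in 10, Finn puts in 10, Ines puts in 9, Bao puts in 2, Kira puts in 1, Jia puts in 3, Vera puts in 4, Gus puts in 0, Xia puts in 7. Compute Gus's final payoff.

Total contributed: 10 + 10 + 9 + 2 + 1 + 3 + 4 + 0 + 7 = 46.
Each receives 7.5 × 46 / 9 = 38.33 from the group account.
Gus keeps 12 − 0 = 12, so Gus's payoff is 12 + 38.33 = 50.33.

50.33 tokens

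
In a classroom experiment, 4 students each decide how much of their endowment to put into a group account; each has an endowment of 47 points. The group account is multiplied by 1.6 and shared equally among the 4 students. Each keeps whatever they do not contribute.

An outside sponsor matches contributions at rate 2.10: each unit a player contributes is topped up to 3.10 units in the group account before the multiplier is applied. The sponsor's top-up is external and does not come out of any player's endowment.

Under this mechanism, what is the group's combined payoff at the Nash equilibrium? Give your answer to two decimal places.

The effective private return per unit is now 1.6 × 3.10 / 4 = 1.2400 > 1, so every player's dominant strategy flips to full contribution.
At the Nash equilibrium everyone contributes 47. Group total payoff = 1.6 × 3.10 × 188 = 932.48.

932.48 points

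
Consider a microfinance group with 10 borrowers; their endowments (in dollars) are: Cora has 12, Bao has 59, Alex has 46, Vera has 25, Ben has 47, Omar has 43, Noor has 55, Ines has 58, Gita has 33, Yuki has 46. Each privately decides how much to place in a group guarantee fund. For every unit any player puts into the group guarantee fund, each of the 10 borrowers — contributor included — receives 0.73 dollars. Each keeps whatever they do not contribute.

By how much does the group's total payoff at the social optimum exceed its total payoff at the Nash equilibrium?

The private return per contributed unit is 0.73 < 1 for everyone, so the Nash equilibrium is zero contribution and the group total is Σ E_j = 12 + 59 + 46 + 25 + 47 + 43 + 55 + 58 + 33 + 46 = 424.
Each contributed unit returns 7.300 to the group, so the social optimum is full contribution by everyone: group total = 7.300 × 424 = 3095.20.
Efficiency loss = (7.300 − 1) × 424 = 2671.20.

2671.20 dollars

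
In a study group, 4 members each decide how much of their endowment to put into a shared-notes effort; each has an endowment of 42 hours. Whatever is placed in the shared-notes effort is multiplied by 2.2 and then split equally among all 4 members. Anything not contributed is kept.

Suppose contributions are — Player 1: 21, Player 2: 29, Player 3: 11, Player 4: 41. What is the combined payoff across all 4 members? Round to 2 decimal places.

290.40 hours

Total contributed: 21 + 29 + 11 + 41 = 102; total kept: 4 × 42 − 102 = 66.
The shared-notes effort pays out 2.2 × 102 = 224.40 in aggregate.
Group total = 66 + 224.40 = 290.40.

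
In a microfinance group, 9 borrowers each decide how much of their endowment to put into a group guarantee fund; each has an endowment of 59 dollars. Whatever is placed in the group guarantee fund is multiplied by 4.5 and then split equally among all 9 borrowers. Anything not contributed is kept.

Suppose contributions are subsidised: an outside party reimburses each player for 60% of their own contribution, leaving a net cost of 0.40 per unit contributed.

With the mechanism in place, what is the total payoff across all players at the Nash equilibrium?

With the mechanism, a contributed unit returns (4.5/9) / 0.40 = 1.2500 per unit of net cost to the contributor — now above 1 — so contributing fully is weakly dominant for every player.
So the Nash equilibrium is full contribution by all 9; the group earns 9 × (59 × 0.60 + 4.5 × 59) = 2708.10.

2708.10 dollars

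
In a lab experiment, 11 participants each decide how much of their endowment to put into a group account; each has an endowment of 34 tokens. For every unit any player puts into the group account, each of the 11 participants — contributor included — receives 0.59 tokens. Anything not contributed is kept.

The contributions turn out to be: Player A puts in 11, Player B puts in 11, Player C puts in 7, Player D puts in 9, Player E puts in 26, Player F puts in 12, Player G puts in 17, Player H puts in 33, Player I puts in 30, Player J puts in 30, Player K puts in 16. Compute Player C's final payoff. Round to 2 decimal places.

Total contributed: 11 + 11 + 7 + 9 + 26 + 12 + 17 + 33 + 30 + 30 + 16 = 202.
Each receives 0.59 × 202 = 119.18 from the group account.
Player C keeps 34 − 7 = 27, so Player C's payoff is 27 + 119.18 = 146.18.

146.18 tokens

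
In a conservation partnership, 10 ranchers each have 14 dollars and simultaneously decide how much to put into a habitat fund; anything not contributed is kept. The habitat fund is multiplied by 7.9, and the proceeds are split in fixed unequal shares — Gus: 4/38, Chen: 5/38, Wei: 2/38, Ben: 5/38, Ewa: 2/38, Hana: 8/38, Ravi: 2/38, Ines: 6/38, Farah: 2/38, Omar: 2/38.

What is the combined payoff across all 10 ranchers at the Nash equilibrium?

Player j's private return per contributed unit is 7.9 × (j's share). Contributing is weakly dominant for j when that share is at least 1/7.9 = 0.1266, and contributing 0 is dominant otherwise.
Chen, Ben, Hana and Ines clear that bar, contributing 14 each; the remaining 6 contribute 0. Total contributed: 56.
The habitat fund pays out 7.9 × 56 = 442.40 in total (split across the unequal shares, but the aggregate is all that matters for the group sum).
The 6 free-riders keep 14 each, adding 84. Group total = 84 + 442.40 = 526.40.

526.40 dollars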